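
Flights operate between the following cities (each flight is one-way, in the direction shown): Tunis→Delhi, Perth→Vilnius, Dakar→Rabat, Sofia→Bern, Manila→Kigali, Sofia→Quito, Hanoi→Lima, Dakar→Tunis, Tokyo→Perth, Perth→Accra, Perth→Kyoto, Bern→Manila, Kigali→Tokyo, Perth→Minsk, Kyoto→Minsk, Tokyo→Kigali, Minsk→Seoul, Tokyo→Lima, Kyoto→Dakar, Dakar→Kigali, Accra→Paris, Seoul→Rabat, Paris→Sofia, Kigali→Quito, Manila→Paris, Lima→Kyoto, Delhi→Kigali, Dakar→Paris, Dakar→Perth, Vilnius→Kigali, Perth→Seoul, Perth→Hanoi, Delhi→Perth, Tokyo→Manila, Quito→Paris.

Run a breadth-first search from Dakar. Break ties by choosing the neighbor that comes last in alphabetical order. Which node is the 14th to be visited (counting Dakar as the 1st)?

Sofia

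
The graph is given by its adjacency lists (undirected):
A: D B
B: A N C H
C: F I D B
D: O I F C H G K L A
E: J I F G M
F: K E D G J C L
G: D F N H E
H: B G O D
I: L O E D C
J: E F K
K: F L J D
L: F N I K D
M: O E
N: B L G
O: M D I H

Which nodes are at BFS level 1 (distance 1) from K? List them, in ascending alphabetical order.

D, F, J, L

Level 0: K
Level 1: D, F, J, L
Level 2: A, C, E, G, H, I, N, O
Level 3: B, M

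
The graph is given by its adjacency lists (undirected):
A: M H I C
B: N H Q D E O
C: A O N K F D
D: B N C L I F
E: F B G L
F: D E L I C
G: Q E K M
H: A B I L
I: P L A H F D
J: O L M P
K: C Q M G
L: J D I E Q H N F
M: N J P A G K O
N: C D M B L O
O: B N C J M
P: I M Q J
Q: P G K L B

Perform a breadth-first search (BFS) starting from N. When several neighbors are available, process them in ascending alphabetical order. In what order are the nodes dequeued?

N B C D L M O E H Q A F K I J G P

Visit N; enqueue B, C, D, L, M, O → queue [B, C, D, L, M, O]
Visit B; enqueue E, H, Q → queue [C, D, L, M, O, E, H, Q]
Visit C; enqueue A, F, K → queue [D, L, M, O, E, H, Q, A, F, K]
Visit D; enqueue I → queue [L, M, O, E, H, Q, A, F, K, I]
Visit L; enqueue J → queue [M, O, E, H, Q, A, F, K, I, J]
Visit M; enqueue G, P → queue [O, E, H, Q, A, F, K, I, J, G, P]
Visit O → queue [E, H, Q, A, F, K, I, J, G, P]
Visit E → queue [H, Q, A, F, K, I, J, G, P]
Visit H → queue [Q, A, F, K, I, J, G, P]
Visit Q → queue [A, F, K, I, J, G, P]
Visit A → queue [F, K, I, J, G, P]
Visit F → queue [K, I, J, G, P]
Visit K → queue [I, J, G, P]
Visit I → queue [J, G, P]
Visit J → queue [G, P]
Visit G → queue [P]
Visit P → queue []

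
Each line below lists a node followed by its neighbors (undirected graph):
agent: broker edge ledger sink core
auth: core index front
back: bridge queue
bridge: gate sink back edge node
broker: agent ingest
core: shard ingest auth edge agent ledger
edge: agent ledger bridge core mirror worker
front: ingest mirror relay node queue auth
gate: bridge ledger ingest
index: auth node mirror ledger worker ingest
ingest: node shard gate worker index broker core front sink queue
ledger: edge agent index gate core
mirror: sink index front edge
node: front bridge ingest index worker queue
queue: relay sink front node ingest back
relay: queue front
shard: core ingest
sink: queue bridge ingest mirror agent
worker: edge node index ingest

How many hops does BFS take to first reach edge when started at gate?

Level 0: gate
Level 1: bridge, ingest, ledger
Level 2: agent, back, broker, core, edge, front, index, node, queue, shard, sink, worker
Level 3: auth, mirror, relay
edge first appears at level 2.

2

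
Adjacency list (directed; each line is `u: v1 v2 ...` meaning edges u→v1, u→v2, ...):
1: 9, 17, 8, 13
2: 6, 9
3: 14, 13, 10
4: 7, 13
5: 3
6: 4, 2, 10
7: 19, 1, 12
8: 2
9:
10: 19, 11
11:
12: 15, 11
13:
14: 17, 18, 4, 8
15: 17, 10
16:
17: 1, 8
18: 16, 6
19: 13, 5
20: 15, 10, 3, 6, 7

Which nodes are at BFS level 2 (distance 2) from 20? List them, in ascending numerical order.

1, 2, 4, 11, 12, 13, 14, 17, 19

Level 0: 20
Level 1: 3, 6, 7, 10, 15
Level 2: 1, 2, 4, 11, 12, 13, 14, 17, 19
Level 3: 5, 8, 9, 18
Level 4: 16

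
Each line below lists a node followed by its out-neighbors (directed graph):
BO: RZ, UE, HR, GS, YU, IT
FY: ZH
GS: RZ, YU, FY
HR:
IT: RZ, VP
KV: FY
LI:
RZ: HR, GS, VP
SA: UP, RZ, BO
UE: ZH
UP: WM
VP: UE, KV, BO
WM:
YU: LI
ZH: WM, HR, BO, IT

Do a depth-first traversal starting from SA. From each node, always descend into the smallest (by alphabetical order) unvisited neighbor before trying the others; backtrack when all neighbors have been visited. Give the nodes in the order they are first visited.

Visit SA
SA → BO
BO → GS
GS → FY
FY → ZH
ZH → HR
ZH → IT
IT → RZ
RZ → VP
VP → KV
VP → UE
ZH → WM
GS → YU
YU → LI
SA → UP

SA → BO → GS → FY → ZH → HR → IT → RZ → VP → KV → UE → WM → YU → LI → UP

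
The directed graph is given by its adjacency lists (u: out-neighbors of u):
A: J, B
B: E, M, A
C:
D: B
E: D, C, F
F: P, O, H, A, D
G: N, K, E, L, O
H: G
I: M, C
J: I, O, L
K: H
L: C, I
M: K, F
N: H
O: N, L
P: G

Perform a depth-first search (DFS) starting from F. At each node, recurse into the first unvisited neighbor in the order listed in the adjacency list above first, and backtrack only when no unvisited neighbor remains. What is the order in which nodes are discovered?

Visit F
F → P
P → G
G → N
N → H
G → K
G → E
E → D
D → B
B → M
B → A
A → J
J → I
I → C
J → O
O → L

F, P, G, N, H, K, E, D, B, M, A, J, I, C, O, L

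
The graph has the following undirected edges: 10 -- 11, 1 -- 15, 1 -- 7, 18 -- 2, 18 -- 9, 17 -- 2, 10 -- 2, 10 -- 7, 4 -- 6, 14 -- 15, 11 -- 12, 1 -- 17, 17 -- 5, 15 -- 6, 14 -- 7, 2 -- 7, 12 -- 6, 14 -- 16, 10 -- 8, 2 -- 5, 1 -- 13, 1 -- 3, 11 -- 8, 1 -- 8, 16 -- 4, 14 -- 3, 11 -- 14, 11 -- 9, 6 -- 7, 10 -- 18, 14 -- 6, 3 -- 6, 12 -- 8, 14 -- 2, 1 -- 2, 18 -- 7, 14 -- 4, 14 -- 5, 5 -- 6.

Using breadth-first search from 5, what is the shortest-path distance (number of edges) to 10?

Level 0: 5
Level 1: 2, 6, 14, 17
Level 2: 1, 3, 4, 7, 10, 11, 12, 15, 16, 18
Level 3: 8, 9, 13
10 first appears at level 2.

2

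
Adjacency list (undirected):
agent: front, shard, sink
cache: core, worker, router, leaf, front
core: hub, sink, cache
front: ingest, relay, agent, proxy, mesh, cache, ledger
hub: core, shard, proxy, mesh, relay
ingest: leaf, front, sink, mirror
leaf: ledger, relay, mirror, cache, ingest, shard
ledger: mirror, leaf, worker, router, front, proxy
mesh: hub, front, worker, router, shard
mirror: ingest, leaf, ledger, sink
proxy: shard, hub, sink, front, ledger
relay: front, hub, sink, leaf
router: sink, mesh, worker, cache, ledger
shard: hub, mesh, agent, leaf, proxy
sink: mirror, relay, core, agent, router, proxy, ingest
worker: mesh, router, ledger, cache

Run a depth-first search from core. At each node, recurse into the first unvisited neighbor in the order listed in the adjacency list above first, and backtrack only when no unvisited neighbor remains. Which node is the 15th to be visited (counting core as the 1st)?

cache

Visit core
core → hub
hub → shard
shard → mesh
mesh → front
front → ingest
ingest → leaf
leaf → ledger
ledger → mirror
mirror → sink
sink → relay
sink → agent
sink → router
router → worker
worker → cache
sink → proxy

Visit order: core, hub, shard, mesh, front, ingest, leaf, ledger, mirror, sink, relay, agent, router, worker, cache, proxy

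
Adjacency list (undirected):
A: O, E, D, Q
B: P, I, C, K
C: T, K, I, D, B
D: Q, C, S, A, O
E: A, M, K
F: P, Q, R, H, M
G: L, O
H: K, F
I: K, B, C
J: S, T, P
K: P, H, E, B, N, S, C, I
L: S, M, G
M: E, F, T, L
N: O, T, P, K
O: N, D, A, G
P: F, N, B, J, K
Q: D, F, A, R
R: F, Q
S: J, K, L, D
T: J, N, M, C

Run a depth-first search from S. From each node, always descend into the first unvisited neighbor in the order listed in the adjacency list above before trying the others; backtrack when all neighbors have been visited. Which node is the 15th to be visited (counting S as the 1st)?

A

Visit S
S → J
J → T
T → N
N → O
O → D
D → Q
Q → F
F → P
P → B
B → I
I → K
K → H
K → E
E → A
E → M
M → L
L → G
K → C
F → R

Visit order: S, J, T, N, O, D, Q, F, P, B, I, K, H, E, A, M, L, G, C, R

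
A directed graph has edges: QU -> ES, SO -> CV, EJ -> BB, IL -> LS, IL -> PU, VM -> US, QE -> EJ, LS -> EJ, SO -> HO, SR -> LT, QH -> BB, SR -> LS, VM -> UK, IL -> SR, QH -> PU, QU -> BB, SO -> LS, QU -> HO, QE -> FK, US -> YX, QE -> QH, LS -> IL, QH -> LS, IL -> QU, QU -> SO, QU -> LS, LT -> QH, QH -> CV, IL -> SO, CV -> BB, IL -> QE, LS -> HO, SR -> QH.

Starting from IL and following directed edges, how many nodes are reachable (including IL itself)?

BFS from IL visits: IL, SR, SO, QU, QE, PU, LS, QH, LT, HO, CV, ES, BB, FK, EJ
Reachable nodes: 15 of 19 total.

15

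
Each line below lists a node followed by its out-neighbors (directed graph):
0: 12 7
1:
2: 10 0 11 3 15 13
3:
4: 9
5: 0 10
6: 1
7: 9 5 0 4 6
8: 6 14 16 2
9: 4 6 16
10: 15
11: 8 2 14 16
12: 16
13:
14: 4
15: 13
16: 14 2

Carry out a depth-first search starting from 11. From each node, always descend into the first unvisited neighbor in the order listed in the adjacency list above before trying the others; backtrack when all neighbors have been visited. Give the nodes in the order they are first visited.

11 8 6 1 14 4 9 16 2 10 15 13 0 12 7 5 3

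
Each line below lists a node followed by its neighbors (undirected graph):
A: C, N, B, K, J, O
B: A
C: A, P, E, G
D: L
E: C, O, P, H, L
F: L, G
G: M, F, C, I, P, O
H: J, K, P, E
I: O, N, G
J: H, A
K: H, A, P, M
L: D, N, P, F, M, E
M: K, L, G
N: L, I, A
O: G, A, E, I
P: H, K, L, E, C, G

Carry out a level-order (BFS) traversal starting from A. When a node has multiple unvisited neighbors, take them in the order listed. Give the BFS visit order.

A C N B K J O P E G L I H M F D

Visit A; enqueue C, N, B, K, J, O → queue [C, N, B, K, J, O]
Visit C; enqueue P, E, G → queue [N, B, K, J, O, P, E, G]
Visit N; enqueue L, I → queue [B, K, J, O, P, E, G, L, I]
Visit B → queue [K, J, O, P, E, G, L, I]
Visit K; enqueue H, M → queue [J, O, P, E, G, L, I, H, M]
Visit J → queue [O, P, E, G, L, I, H, M]
Visit O → queue [P, E, G, L, I, H, M]
Visit P → queue [E, G, L, I, H, M]
Visit E → queue [G, L, I, H, M]
Visit G; enqueue F → queue [L, I, H, M, F]
Visit L; enqueue D → queue [I, H, M, F, D]
Visit I → queue [H, M, F, D]
Visit H → queue [M, F, D]
Visit M → queue [F, D]
Visit F → queue [D]
Visit D → queue []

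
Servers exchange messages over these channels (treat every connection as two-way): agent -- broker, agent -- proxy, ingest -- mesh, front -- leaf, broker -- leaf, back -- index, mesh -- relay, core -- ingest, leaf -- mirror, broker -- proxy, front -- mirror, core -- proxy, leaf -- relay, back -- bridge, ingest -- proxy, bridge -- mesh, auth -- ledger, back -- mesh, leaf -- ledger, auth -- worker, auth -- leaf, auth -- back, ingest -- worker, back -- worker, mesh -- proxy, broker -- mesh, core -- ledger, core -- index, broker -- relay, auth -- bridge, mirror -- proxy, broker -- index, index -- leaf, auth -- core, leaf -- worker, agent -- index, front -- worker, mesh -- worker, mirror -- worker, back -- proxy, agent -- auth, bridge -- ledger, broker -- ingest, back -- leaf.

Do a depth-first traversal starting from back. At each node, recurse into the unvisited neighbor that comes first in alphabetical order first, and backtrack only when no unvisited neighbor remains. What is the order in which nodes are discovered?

back, auth, agent, broker, index, core, ingest, mesh, bridge, ledger, leaf, front, mirror, proxy, worker, relay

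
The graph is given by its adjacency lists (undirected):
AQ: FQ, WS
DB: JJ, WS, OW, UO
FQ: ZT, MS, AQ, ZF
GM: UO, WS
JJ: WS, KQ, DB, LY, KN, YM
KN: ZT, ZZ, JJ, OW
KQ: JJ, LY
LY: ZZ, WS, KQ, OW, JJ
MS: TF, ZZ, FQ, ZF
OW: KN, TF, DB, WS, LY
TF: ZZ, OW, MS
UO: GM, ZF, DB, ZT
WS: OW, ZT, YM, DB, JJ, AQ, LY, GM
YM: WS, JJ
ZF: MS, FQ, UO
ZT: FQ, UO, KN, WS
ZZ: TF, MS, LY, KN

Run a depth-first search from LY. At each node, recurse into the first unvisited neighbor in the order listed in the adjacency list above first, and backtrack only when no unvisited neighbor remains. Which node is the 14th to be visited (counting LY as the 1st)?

JJ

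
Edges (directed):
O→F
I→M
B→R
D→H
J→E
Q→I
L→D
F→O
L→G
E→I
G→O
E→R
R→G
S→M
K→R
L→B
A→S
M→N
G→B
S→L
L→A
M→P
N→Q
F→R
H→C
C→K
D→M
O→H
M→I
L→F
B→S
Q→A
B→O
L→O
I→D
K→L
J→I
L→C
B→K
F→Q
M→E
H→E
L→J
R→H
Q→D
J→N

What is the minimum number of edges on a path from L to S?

2

Level 0: L
Level 1: A, B, C, D, F, G, J, O
Level 2: E, H, I, K, M, N, Q, R, S
Level 3: P
S first appears at level 2.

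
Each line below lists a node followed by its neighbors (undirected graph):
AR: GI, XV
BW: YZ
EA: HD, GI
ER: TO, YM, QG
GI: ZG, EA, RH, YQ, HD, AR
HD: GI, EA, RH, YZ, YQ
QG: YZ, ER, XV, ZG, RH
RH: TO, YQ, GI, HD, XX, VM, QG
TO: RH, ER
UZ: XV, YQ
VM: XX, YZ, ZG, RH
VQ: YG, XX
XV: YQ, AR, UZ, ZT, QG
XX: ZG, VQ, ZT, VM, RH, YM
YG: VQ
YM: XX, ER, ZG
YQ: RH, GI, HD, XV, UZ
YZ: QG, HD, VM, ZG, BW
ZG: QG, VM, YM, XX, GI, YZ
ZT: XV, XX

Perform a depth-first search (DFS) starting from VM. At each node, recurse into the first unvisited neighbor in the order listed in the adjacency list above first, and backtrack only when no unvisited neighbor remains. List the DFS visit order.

Visit VM
VM → XX
XX → ZG
ZG → QG
QG → YZ
YZ → HD
HD → GI
GI → EA
GI → RH
RH → TO
TO → ER
ER → YM
RH → YQ
YQ → XV
XV → AR
XV → UZ
XV → ZT
YZ → BW
XX → VQ
VQ → YG

VM → XX → ZG → QG → YZ → HD → GI → EA → RH → TO → ER → YM → YQ → XV → AR → UZ → ZT → BW → VQ → YG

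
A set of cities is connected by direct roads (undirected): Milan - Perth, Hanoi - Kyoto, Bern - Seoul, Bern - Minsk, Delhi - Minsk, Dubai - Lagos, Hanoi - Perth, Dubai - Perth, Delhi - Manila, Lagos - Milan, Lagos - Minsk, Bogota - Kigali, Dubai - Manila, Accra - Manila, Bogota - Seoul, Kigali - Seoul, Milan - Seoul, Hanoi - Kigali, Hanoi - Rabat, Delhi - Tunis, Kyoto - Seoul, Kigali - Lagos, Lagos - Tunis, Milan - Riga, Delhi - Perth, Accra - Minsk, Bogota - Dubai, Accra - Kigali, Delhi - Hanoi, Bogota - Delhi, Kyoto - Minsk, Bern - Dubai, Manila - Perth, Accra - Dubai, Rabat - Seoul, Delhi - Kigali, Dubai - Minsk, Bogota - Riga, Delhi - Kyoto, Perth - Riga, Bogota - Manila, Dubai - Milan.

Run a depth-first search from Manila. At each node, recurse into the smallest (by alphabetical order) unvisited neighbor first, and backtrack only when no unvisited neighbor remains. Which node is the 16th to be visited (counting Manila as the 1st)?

Riga

Visit Manila
Manila → Accra
Accra → Dubai
Dubai → Bern
Bern → Minsk
Minsk → Delhi
Delhi → Bogota
Bogota → Kigali
Kigali → Hanoi
Hanoi → Kyoto
Kyoto → Seoul
Seoul → Milan
Milan → Lagos
Lagos → Tunis
Milan → Perth
Perth → Riga
Seoul → Rabat

Visit order: Manila, Accra, Dubai, Bern, Minsk, Delhi, Bogota, Kigali, Hanoi, Kyoto, Seoul, Milan, Lagos, Tunis, Perth, Riga, Rabat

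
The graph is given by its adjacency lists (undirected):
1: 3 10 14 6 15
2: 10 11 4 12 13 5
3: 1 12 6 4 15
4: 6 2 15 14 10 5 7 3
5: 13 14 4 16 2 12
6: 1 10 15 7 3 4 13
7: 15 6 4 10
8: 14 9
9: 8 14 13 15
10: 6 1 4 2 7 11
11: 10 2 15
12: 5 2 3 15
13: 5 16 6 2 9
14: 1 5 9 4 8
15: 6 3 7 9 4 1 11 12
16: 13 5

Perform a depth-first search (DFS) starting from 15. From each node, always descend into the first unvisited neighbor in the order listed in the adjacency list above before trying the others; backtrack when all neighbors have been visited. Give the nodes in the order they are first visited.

15 -> 6 -> 1 -> 3 -> 12 -> 5 -> 13 -> 16 -> 2 -> 10 -> 4 -> 14 -> 9 -> 8 -> 7 -> 11

Visit 15
15 → 6
6 → 1
1 → 3
3 → 12
12 → 5
5 → 13
13 → 16
13 → 2
2 → 10
10 → 4
4 → 14
14 → 9
9 → 8
4 → 7
10 → 11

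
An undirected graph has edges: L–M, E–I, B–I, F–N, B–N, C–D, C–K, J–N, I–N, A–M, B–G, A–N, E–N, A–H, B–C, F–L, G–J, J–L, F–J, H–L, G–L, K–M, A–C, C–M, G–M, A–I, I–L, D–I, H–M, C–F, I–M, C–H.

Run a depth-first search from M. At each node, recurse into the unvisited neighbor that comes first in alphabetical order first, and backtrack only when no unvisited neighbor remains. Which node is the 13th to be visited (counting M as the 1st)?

N

Visit M
M → A
A → C
C → B
B → G
G → J
J → F
F → L
L → H
L → I
I → D
I → E
E → N
C → K

Visit order: M, A, C, B, G, J, F, L, H, I, D, E, N, K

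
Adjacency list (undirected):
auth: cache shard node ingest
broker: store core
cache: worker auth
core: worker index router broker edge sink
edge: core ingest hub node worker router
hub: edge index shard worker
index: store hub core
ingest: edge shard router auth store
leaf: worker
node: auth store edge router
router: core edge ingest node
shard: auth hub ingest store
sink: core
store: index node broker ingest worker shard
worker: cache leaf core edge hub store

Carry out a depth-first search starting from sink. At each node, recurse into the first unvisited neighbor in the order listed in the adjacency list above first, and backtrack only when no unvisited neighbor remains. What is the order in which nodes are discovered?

Visit sink
sink → core
core → worker
worker → cache
cache → auth
auth → shard
shard → hub
hub → edge
edge → ingest
ingest → router
router → node
node → store
store → index
store → broker
worker → leaf

sink -> core -> worker -> cache -> auth -> shard -> hub -> edge -> ingest -> router -> node -> store -> index -> broker -> leaf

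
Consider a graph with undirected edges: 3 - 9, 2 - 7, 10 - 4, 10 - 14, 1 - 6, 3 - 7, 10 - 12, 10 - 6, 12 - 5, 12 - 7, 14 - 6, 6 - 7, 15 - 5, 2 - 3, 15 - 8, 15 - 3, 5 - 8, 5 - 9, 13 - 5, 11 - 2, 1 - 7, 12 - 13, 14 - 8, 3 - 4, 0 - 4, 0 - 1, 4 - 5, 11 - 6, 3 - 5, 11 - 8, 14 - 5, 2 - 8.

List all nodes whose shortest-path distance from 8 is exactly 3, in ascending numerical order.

0, 1

Level 0: 8
Level 1: 2, 5, 11, 14, 15
Level 2: 3, 4, 6, 7, 9, 10, 12, 13
Level 3: 0, 1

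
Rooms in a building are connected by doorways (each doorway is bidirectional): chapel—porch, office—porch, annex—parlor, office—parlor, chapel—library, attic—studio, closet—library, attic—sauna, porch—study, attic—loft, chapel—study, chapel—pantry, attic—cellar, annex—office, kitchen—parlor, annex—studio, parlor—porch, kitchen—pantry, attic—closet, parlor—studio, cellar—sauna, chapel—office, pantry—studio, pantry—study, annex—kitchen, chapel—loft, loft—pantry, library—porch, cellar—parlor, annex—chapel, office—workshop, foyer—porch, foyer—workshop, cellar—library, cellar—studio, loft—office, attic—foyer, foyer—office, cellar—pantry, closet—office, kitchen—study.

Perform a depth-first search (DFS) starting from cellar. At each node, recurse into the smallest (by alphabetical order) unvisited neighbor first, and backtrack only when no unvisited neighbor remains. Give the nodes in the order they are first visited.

Visit cellar
cellar → attic
attic → closet
closet → library
library → chapel
chapel → annex
annex → kitchen
kitchen → pantry
pantry → loft
loft → office
office → foyer
foyer → porch
porch → parlor
parlor → studio
porch → study
foyer → workshop
attic → sauna

cellar -> attic -> closet -> library -> chapel -> annex -> kitchen -> pantry -> loft -> office -> foyer -> porch -> parlor -> studio -> study -> workshop -> sauna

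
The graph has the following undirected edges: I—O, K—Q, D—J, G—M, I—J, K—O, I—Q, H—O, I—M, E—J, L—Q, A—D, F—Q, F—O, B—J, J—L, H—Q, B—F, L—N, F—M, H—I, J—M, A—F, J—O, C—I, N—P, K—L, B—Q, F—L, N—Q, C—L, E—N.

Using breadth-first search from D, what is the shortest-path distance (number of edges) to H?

3

Level 0: D
Level 1: A, J
Level 2: B, E, F, I, L, M, O
Level 3: C, G, H, K, N, Q
Level 4: P
H first appears at level 3.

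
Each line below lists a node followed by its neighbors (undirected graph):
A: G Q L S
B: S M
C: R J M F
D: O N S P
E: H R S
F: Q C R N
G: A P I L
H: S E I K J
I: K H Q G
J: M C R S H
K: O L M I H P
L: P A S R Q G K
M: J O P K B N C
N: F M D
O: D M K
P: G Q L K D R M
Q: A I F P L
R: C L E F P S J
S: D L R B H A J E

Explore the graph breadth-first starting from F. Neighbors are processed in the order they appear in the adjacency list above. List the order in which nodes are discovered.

F Q C R N A I P L J M E S D G K H O B

Visit F; enqueue Q, C, R, N → queue [Q, C, R, N]
Visit Q; enqueue A, I, P, L → queue [C, R, N, A, I, P, L]
Visit C; enqueue J, M → queue [R, N, A, I, P, L, J, M]
Visit R; enqueue E, S → queue [N, A, I, P, L, J, M, E, S]
Visit N; enqueue D → queue [A, I, P, L, J, M, E, S, D]
Visit A; enqueue G → queue [I, P, L, J, M, E, S, D, G]
Visit I; enqueue K, H → queue [P, L, J, M, E, S, D, G, K, H]
Visit P → queue [L, J, M, E, S, D, G, K, H]
Visit L → queue [J, M, E, S, D, G, K, H]
Visit J → queue [M, E, S, D, G, K, H]
Visit M; enqueue O, B → queue [E, S, D, G, K, H, O, B]
Visit E → queue [S, D, G, K, H, O, B]
Visit S → queue [D, G, K, H, O, B]
Visit D → queue [G, K, H, O, B]
Visit G → queue [K, H, O, B]
Visit K → queue [H, O, B]
Visit H → queue [O, B]
Visit O → queue [B]
Visit B → queue []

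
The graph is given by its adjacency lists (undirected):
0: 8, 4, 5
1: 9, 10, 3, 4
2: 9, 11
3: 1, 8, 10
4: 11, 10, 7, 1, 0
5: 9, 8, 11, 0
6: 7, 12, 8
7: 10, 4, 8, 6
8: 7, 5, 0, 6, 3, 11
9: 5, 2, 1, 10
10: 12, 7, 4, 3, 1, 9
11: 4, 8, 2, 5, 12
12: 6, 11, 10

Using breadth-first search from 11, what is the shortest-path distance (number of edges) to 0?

2

Level 0: 11
Level 1: 2, 4, 5, 8, 12
Level 2: 0, 1, 3, 6, 7, 9, 10
0 first appears at level 2.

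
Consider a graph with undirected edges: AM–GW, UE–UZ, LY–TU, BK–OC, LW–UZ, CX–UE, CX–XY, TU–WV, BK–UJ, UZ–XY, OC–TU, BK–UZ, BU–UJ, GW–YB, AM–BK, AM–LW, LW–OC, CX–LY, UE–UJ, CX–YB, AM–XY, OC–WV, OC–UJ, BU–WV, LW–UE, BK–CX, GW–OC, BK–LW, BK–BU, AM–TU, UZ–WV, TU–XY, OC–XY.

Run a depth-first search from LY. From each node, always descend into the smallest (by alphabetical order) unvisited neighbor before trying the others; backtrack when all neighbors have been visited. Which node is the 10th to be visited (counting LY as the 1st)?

BU

Visit LY
LY → CX
CX → BK
BK → AM
AM → GW
GW → OC
OC → LW
LW → UE
UE → UJ
UJ → BU
BU → WV
WV → TU
TU → XY
XY → UZ
GW → YB

Visit order: LY, CX, BK, AM, GW, OC, LW, UE, UJ, BU, WV, TU, XY, UZ, YB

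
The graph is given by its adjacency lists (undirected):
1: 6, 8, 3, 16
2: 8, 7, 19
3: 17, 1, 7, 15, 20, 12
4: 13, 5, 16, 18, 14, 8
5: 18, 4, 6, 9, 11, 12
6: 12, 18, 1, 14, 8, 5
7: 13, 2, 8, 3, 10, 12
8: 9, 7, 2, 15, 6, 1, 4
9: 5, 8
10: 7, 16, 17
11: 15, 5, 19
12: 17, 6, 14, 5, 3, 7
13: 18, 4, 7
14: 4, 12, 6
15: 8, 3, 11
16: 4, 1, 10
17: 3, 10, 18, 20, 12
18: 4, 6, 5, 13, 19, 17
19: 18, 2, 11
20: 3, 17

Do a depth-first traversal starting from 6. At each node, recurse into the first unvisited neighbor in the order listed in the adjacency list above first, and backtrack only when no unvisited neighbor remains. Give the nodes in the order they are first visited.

Visit 6
6 → 12
12 → 17
17 → 3
3 → 1
1 → 8
8 → 9
9 → 5
5 → 18
18 → 4
4 → 13
13 → 7
7 → 2
2 → 19
19 → 11
11 → 15
7 → 10
10 → 16
4 → 14
3 → 20

6, 12, 17, 3, 1, 8, 9, 5, 18, 4, 13, 7, 2, 19, 11, 15, 10, 16, 14, 20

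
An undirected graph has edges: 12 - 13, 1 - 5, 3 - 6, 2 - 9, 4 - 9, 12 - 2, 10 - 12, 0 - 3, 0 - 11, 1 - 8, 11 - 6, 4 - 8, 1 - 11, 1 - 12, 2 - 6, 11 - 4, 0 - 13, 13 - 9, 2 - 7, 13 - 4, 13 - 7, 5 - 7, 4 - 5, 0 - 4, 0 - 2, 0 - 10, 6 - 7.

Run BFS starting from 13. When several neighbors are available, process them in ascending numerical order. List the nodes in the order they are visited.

13, 0, 4, 7, 9, 12, 2, 3, 10, 11, 5, 8, 6, 1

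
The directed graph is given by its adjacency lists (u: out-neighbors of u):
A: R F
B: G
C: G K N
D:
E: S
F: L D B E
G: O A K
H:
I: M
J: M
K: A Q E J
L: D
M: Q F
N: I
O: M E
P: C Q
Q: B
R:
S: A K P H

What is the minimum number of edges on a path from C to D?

4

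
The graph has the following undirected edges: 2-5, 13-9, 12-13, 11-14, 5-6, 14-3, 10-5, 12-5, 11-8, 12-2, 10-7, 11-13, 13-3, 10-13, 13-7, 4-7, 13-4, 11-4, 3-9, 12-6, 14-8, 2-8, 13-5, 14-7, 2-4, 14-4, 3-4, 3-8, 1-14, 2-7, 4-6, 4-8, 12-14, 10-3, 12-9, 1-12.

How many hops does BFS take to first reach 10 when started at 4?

Level 0: 4
Level 1: 2, 3, 6, 7, 8, 11, 13, 14
Level 2: 1, 5, 9, 10, 12
10 first appears at level 2.

2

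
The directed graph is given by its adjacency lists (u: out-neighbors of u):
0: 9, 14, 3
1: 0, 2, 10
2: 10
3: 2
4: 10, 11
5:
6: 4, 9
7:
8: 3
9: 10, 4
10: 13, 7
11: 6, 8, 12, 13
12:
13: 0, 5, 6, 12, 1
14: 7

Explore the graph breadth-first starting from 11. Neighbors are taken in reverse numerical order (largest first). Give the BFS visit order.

11 13 12 8 6 5 1 0 3 9 4 10 2 14 7

Visit 11; enqueue 13, 12, 8, 6 → queue [13, 12, 8, 6]
Visit 13; enqueue 5, 1, 0 → queue [12, 8, 6, 5, 1, 0]
Visit 12 → queue [8, 6, 5, 1, 0]
Visit 8; enqueue 3 → queue [6, 5, 1, 0, 3]
Visit 6; enqueue 9, 4 → queue [5, 1, 0, 3, 9, 4]
Visit 5 → queue [1, 0, 3, 9, 4]
Visit 1; enqueue 10, 2 → queue [0, 3, 9, 4, 10, 2]
Visit 0; enqueue 14 → queue [3, 9, 4, 10, 2, 14]
Visit 3 → queue [9, 4, 10, 2, 14]
Visit 9 → queue [4, 10, 2, 14]
Visit 4 → queue [10, 2, 14]
Visit 10; enqueue 7 → queue [2, 14, 7]
Visit 2 → queue [14, 7]
Visit 14 → queue [7]
Visit 7 → queue []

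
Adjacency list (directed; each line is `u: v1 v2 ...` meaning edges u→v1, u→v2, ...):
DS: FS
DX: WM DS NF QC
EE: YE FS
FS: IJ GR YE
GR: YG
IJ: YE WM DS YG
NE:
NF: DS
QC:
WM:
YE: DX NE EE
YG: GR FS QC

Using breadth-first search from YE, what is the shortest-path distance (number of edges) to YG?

Level 0: YE
Level 1: DX, EE, NE
Level 2: DS, FS, NF, QC, WM
Level 3: GR, IJ
Level 4: YG
YG first appears at level 4.

4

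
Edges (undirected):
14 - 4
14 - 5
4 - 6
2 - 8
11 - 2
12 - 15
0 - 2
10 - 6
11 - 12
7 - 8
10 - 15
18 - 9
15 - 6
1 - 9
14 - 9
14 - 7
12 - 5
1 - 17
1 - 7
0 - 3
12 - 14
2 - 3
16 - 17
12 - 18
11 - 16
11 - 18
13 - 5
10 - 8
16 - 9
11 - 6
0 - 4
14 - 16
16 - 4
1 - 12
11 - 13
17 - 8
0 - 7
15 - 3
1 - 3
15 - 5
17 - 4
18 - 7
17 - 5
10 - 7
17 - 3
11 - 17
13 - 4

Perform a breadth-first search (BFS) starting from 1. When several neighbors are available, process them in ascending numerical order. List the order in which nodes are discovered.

Visit 1; enqueue 3, 7, 9, 12, 17 → queue [3, 7, 9, 12, 17]
Visit 3; enqueue 0, 2, 15 → queue [7, 9, 12, 17, 0, 2, 15]
Visit 7; enqueue 8, 10, 14, 18 → queue [9, 12, 17, 0, 2, 15, 8, 10, 14, 18]
Visit 9; enqueue 16 → queue [12, 17, 0, 2, 15, 8, 10, 14, 18, 16]
Visit 12; enqueue 5, 11 → queue [17, 0, 2, 15, 8, 10, 14, 18, 16, 5, 11]
Visit 17; enqueue 4 → queue [0, 2, 15, 8, 10, 14, 18, 16, 5, 11, 4]
Visit 0 → queue [2, 15, 8, 10, 14, 18, 16, 5, 11, 4]
Visit 2 → queue [15, 8, 10, 14, 18, 16, 5, 11, 4]
Visit 15; enqueue 6 → queue [8, 10, 14, 18, 16, 5, 11, 4, 6]
Visit 8 → queue [10, 14, 18, 16, 5, 11, 4, 6]
Visit 10 → queue [14, 18, 16, 5, 11, 4, 6]
Visit 14 → queue [18, 16, 5, 11, 4, 6]
Visit 18 → queue [16, 5, 11, 4, 6]
Visit 16 → queue [5, 11, 4, 6]
Visit 5; enqueue 13 → queue [11, 4, 6, 13]
Visit 11 → queue [4, 6, 13]
Visit 4 → queue [6, 13]
Visit 6 → queue [13]
Visit 13 → queue []

1 3 7 9 12 17 0 2 15 8 10 14 18 16 5 11 4 6 13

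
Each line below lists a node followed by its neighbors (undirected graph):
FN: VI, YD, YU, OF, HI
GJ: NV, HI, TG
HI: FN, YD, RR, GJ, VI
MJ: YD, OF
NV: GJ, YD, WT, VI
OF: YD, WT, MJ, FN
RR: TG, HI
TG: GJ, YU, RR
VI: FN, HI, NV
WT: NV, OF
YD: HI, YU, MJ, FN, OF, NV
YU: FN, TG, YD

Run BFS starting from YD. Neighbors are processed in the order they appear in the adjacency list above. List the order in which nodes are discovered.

YD, HI, YU, MJ, FN, OF, NV, RR, GJ, VI, TG, WT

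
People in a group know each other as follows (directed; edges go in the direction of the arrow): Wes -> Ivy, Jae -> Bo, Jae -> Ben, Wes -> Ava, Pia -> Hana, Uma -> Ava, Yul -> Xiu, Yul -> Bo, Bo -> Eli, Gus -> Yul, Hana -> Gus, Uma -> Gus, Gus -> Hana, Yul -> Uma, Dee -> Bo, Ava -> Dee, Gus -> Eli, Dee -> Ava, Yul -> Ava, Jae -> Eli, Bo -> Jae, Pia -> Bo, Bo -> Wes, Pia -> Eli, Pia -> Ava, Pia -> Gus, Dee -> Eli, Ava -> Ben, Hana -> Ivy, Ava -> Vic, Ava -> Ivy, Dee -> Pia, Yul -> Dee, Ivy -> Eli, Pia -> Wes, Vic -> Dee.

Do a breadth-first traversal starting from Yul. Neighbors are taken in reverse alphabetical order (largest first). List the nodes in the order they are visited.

Yul Xiu Uma Dee Bo Ava Gus Pia Eli Wes Jae Vic Ivy Ben Hana

Visit Yul; enqueue Xiu, Uma, Dee, Bo, Ava → queue [Xiu, Uma, Dee, Bo, Ava]
Visit Xiu → queue [Uma, Dee, Bo, Ava]
Visit Uma; enqueue Gus → queue [Dee, Bo, Ava, Gus]
Visit Dee; enqueue Pia, Eli → queue [Bo, Ava, Gus, Pia, Eli]
Visit Bo; enqueue Wes, Jae → queue [Ava, Gus, Pia, Eli, Wes, Jae]
Visit Ava; enqueue Vic, Ivy, Ben → queue [Gus, Pia, Eli, Wes, Jae, Vic, Ivy, Ben]
Visit Gus; enqueue Hana → queue [Pia, Eli, Wes, Jae, Vic, Ivy, Ben, Hana]
Visit Pia → queue [Eli, Wes, Jae, Vic, Ivy, Ben, Hana]
Visit Eli → queue [Wes, Jae, Vic, Ivy, Ben, Hana]
Visit Wes → queue [Jae, Vic, Ivy, Ben, Hana]
Visit Jae → queue [Vic, Ivy, Ben, Hana]
Visit Vic → queue [Ivy, Ben, Hana]
Visit Ivy → queue [Ben, Hana]
Visit Ben → queue [Hana]
Visit Hana → queue []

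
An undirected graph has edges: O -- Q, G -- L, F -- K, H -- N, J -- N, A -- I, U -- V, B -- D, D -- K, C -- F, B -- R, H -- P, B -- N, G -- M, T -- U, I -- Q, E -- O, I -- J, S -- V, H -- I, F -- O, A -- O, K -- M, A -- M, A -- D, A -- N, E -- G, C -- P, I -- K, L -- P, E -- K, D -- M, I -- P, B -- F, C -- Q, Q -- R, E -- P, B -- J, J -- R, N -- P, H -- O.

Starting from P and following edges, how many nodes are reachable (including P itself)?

18

BFS from P visits: P, N, L, I, H, E, C, J, B, A, G, Q, K, O, F, R, D, M
Reachable nodes: 18 of 22 total.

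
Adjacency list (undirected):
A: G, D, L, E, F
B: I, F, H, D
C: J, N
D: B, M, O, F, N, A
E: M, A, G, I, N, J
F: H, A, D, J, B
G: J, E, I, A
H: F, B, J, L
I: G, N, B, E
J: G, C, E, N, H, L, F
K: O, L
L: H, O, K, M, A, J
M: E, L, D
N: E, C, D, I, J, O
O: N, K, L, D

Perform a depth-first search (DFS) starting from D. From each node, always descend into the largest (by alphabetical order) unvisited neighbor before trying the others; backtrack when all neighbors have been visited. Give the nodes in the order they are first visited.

Visit D
D → O
O → N
N → J
J → L
L → M
M → E
E → I
I → G
G → A
A → F
F → H
H → B
L → K
J → C

D, O, N, J, L, M, E, I, G, A, F, H, B, K, C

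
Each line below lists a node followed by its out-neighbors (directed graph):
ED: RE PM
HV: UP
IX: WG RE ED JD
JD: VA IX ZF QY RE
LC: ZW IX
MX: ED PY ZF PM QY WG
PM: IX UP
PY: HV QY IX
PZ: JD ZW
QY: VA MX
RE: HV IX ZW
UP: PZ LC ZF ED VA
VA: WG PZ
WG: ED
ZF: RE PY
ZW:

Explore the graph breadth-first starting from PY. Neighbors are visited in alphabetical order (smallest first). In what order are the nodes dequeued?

Visit PY; enqueue HV, IX, QY → queue [HV, IX, QY]
Visit HV; enqueue UP → queue [IX, QY, UP]
Visit IX; enqueue ED, JD, RE, WG → queue [QY, UP, ED, JD, RE, WG]
Visit QY; enqueue MX, VA → queue [UP, ED, JD, RE, WG, MX, VA]
Visit UP; enqueue LC, PZ, ZF → queue [ED, JD, RE, WG, MX, VA, LC, PZ, ZF]
Visit ED; enqueue PM → queue [JD, RE, WG, MX, VA, LC, PZ, ZF, PM]
Visit JD → queue [RE, WG, MX, VA, LC, PZ, ZF, PM]
Visit RE; enqueue ZW → queue [WG, MX, VA, LC, PZ, ZF, PM, ZW]
Visit WG → queue [MX, VA, LC, PZ, ZF, PM, ZW]
Visit MX → queue [VA, LC, PZ, ZF, PM, ZW]
Visit VA → queue [LC, PZ, ZF, PM, ZW]
Visit LC → queue [PZ, ZF, PM, ZW]
Visit PZ → queue [ZF, PM, ZW]
Visit ZF → queue [PM, ZW]
Visit PM → queue [ZW]
Visit ZW → queue []

PY HV IX QY UP ED JD RE WG MX VA LC PZ ZF PM ZW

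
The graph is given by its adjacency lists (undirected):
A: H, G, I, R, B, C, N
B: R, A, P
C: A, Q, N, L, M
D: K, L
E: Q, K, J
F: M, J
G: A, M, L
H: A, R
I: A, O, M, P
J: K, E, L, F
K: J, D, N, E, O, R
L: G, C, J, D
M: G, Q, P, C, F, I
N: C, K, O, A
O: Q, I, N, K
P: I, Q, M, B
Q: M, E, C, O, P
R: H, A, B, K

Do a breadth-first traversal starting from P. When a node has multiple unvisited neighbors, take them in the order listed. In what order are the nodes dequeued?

Visit P; enqueue I, Q, M, B → queue [I, Q, M, B]
Visit I; enqueue A, O → queue [Q, M, B, A, O]
Visit Q; enqueue E, C → queue [M, B, A, O, E, C]
Visit M; enqueue G, F → queue [B, A, O, E, C, G, F]
Visit B; enqueue R → queue [A, O, E, C, G, F, R]
Visit A; enqueue H, N → queue [O, E, C, G, F, R, H, N]
Visit O; enqueue K → queue [E, C, G, F, R, H, N, K]
Visit E; enqueue J → queue [C, G, F, R, H, N, K, J]
Visit C; enqueue L → queue [G, F, R, H, N, K, J, L]
Visit G → queue [F, R, H, N, K, J, L]
Visit F → queue [R, H, N, K, J, L]
Visit R → queue [H, N, K, J, L]
Visit H → queue [N, K, J, L]
Visit N → queue [K, J, L]
Visit K; enqueue D → queue [J, L, D]
Visit J → queue [L, D]
Visit L → queue [D]
Visit D → queue []

P, I, Q, M, B, A, O, E, C, G, F, R, H, N, K, J, L, D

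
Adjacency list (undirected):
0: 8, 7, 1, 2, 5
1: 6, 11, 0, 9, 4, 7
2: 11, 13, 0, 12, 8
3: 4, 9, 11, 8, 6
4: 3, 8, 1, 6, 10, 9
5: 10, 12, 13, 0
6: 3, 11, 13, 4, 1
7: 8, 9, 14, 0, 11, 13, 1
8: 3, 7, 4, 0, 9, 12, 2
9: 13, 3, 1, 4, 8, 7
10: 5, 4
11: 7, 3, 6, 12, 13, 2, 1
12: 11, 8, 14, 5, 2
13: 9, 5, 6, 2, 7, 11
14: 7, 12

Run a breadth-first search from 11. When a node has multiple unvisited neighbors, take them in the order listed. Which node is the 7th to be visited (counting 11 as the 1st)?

Visit 11; enqueue 7, 3, 6, 12, 13, 2, 1 → queue [7, 3, 6, 12, 13, 2, 1]
Visit 7; enqueue 8, 9, 14, 0 → queue [3, 6, 12, 13, 2, 1, 8, 9, 14, 0]
Visit 3; enqueue 4 → queue [6, 12, 13, 2, 1, 8, 9, 14, 0, 4]
Visit 6 → queue [12, 13, 2, 1, 8, 9, 14, 0, 4]
Visit 12; enqueue 5 → queue [13, 2, 1, 8, 9, 14, 0, 4, 5]
Visit 13 → queue [2, 1, 8, 9, 14, 0, 4, 5]
Visit 2 → queue [1, 8, 9, 14, 0, 4, 5]
Visit 1 → queue [8, 9, 14, 0, 4, 5]
Visit 8 → queue [9, 14, 0, 4, 5]
Visit 9 → queue [14, 0, 4, 5]
Visit 14 → queue [0, 4, 5]
Visit 0 → queue [4, 5]
Visit 4; enqueue 10 → queue [5, 10]
Visit 5 → queue [10]
Visit 10 → queue []

Visit order: 11, 7, 3, 6, 12, 13, 2, 1, 8, 9, 14, 0, 4, 5, 10

2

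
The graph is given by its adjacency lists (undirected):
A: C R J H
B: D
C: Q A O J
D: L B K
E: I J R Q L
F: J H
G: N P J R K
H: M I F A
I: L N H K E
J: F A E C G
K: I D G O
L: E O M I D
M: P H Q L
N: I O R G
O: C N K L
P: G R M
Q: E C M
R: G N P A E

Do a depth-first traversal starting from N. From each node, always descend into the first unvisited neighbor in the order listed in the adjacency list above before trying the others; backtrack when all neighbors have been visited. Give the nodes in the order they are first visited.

Visit N
N → I
I → L
L → E
E → J
J → F
F → H
H → M
M → P
P → G
G → R
R → A
A → C
C → Q
C → O
O → K
K → D
D → B

N I L E J F H M P G R A C Q O K D B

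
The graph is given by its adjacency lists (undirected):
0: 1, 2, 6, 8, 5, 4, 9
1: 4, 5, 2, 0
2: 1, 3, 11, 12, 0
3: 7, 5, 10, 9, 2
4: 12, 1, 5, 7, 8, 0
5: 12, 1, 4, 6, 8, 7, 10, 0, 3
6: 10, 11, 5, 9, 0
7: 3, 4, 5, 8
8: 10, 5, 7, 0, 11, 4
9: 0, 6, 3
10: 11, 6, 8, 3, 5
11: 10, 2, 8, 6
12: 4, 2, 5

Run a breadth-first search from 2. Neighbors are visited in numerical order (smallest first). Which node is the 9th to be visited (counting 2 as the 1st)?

Visit 2; enqueue 0, 1, 3, 11, 12 → queue [0, 1, 3, 11, 12]
Visit 0; enqueue 4, 5, 6, 8, 9 → queue [1, 3, 11, 12, 4, 5, 6, 8, 9]
Visit 1 → queue [3, 11, 12, 4, 5, 6, 8, 9]
Visit 3; enqueue 7, 10 → queue [11, 12, 4, 5, 6, 8, 9, 7, 10]
Visit 11 → queue [12, 4, 5, 6, 8, 9, 7, 10]
Visit 12 → queue [4, 5, 6, 8, 9, 7, 10]
Visit 4 → queue [5, 6, 8, 9, 7, 10]
Visit 5 → queue [6, 8, 9, 7, 10]
Visit 6 → queue [8, 9, 7, 10]
Visit 8 → queue [9, 7, 10]
Visit 9 → queue [7, 10]
Visit 7 → queue [10]
Visit 10 → queue []

Visit order: 2, 0, 1, 3, 11, 12, 4, 5, 6, 8, 9, 7, 10

6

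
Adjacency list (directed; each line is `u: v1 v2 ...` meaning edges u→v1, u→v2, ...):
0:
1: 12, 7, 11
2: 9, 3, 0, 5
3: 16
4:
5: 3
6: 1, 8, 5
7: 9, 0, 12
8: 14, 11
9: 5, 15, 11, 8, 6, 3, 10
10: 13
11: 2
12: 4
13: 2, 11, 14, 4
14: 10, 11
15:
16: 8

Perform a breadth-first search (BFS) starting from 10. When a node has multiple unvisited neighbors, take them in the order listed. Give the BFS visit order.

10 → 13 → 2 → 11 → 14 → 4 → 9 → 3 → 0 → 5 → 15 → 8 → 6 → 16 → 1 → 12 → 7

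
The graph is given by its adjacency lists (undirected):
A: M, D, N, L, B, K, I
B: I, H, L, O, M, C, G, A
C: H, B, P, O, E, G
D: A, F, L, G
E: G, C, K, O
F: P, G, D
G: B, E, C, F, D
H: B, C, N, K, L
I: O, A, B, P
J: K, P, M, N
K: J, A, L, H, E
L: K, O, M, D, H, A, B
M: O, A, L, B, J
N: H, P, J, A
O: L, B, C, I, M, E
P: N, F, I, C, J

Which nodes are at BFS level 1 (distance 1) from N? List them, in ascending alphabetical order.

A, H, J, P

Level 0: N
Level 1: A, H, J, P
Level 2: B, C, D, F, I, K, L, M
Level 3: E, G, O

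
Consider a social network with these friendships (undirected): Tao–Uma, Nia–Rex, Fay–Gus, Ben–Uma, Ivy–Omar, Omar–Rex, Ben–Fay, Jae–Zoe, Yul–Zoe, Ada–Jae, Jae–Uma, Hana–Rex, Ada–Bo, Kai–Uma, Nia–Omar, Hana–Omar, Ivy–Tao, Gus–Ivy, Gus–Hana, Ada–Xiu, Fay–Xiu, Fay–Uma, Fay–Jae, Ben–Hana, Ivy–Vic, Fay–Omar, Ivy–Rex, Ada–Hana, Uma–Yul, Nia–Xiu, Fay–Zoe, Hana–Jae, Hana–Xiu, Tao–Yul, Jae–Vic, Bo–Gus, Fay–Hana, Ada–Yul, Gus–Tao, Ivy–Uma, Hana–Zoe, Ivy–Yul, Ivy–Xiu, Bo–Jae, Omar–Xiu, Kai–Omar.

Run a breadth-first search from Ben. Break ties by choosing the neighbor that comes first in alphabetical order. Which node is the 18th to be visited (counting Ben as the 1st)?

Nia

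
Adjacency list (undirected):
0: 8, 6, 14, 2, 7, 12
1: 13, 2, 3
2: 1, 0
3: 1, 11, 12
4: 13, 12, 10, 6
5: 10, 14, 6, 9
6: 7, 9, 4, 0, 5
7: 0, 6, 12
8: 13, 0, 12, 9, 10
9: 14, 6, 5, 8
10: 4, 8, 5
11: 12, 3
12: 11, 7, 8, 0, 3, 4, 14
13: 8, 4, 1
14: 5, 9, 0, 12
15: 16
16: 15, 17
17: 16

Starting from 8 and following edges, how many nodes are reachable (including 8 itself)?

BFS from 8 visits: 8, 0, 9, 10, 12, 13, 2, 6, 7, 14, 5, 4, 3, 11, 1
Reachable nodes: 15 of 18 total.

15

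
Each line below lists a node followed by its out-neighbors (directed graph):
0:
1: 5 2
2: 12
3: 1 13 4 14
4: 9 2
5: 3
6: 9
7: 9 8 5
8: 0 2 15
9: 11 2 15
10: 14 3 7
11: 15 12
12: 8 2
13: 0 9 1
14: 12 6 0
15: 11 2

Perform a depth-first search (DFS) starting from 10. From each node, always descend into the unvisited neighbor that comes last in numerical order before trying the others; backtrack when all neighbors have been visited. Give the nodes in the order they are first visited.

Visit 10
10 → 14
14 → 12
12 → 8
8 → 15
15 → 11
15 → 2
8 → 0
14 → 6
6 → 9
10 → 7
7 → 5
5 → 3
3 → 13
13 → 1
3 → 4

10, 14, 12, 8, 15, 11, 2, 0, 6, 9, 7, 5, 3, 13, 1, 4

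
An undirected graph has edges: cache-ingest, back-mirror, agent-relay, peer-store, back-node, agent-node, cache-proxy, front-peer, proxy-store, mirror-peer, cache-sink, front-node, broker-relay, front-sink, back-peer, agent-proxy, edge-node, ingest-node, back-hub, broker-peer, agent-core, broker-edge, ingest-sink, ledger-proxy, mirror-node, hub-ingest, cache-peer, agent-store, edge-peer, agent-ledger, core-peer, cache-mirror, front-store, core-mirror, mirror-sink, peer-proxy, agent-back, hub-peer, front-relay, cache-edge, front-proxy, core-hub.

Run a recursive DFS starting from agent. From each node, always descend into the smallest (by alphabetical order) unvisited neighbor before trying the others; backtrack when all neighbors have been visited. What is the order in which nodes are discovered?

Visit agent
agent → back
back → hub
hub → core
core → mirror
mirror → cache
cache → edge
edge → broker
broker → peer
peer → front
front → node
node → ingest
ingest → sink
front → proxy
proxy → ledger
proxy → store
front → relay

agent -> back -> hub -> core -> mirror -> cache -> edge -> broker -> peer -> front -> node -> ingest -> sink -> proxy -> ledger -> store -> relay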